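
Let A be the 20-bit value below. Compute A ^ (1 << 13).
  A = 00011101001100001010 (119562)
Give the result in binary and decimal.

Mask = 1 << 13 = 00000010000000000000
Bit 13 of A is 0; XOR with the mask flips it to 1.
  00011101001100001010
^ 00000010000000000000
----------------------
  00011111001100001010

Answer: 00011111001100001010 (127754)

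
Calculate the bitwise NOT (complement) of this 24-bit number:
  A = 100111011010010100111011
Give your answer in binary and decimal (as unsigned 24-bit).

Flip each bit (0->1, 1->0):
  100111011010010100111011
  011000100101101011000100

Answer: 011000100101101011000100 (6445764)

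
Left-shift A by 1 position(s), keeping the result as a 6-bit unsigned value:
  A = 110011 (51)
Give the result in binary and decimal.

Shift left by 1: drop the top 1 bit(s), append 1 zero(s) on the right.
  110011  ->  discard [1], keep [10011], append 0
= 100110

Answer: 100110 (38)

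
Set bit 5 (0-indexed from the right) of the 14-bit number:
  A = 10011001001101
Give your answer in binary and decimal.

Mask = 1 << 5 = 00000000100000
Bit 5 of A is 0, so OR-ing with the mask flips it to 1.
  10011001001101
| 00000000100000
----------------
  10011001101101

Answer: 10011001101101 (9837)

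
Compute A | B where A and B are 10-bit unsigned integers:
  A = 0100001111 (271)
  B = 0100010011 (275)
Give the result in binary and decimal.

Apply | to each column (1 where either bit is 1):
  0100001111
| 0100010011
------------
  0100011111

Answer: 0100011111 (287)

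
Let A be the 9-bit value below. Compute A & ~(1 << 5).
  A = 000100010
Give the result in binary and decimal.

Mask = ~(1 << 5) = 111011111
Bit 5 of A is 1, so AND-ing with the mask clears it to 0.
  000100010
& 111011111
-----------
  000000010

Answer: 000000010 (2)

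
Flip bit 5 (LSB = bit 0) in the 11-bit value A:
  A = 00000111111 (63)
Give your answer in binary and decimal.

Mask = 1 << 5 = 00000100000
Bit 5 of A is 1; XOR with the mask flips it to 0.
  00000111111
^ 00000100000
-------------
  00000011111

Answer: 00000011111 (31)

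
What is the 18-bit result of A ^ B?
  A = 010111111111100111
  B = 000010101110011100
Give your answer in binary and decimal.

Apply ^ to each column (1 where bits differ):
  010111111111100111
^ 000010101110011100
--------------------
  010101010001111011

Answer: 010101010001111011 (87163)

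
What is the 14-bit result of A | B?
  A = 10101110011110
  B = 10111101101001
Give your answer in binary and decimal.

Apply | to each column (1 where either bit is 1):
  10101110011110
| 10111101101001
----------------
  10111111111111

Answer: 10111111111111 (12287)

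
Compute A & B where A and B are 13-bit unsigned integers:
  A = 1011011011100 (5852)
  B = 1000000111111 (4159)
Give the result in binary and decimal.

Apply & to each column (1 only where both bits are 1):
  1011011011100
& 1000000111111
---------------
  1000000011100

Answer: 1000000011100 (4124)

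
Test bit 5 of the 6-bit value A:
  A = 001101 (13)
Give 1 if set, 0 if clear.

Bit 5 is the 6th from the right.
  001101
  ^
That bit is 0.

Answer: 0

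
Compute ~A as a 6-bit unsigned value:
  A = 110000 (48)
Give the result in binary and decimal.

Flip each bit (0->1, 1->0):
  110000
  001111

Answer: 001111 (15)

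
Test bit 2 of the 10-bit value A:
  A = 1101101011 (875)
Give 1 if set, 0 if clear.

Bit 2 is the 3rd from the right.
  1101101011
         ^
That bit is 0.

Answer: 0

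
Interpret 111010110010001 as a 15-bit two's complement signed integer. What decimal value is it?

MSB is 1, so the value is negative. Find the magnitude:
1. Invert bits:  000101001101110
2. Add 1:        000101001101111  = 2671
3. Apply sign:   -2671

Answer: -2671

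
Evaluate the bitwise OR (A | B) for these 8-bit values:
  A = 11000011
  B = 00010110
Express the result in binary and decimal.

Apply | to each column (1 where either bit is 1):
  11000011
| 00010110
----------
  11010111

Answer: 11010111 (215)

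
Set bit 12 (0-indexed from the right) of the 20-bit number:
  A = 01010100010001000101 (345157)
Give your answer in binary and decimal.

Mask = 1 << 12 = 00000001000000000000
Bit 12 of A is 0, so OR-ing with the mask flips it to 1.
  01010100010001000101
| 00000001000000000000
----------------------
  01010101010001000101

Answer: 01010101010001000101 (349253)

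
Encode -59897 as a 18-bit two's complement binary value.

1. Binary of +59897:  001110100111111001
2. Invert bits:     110001011000000110
3. Add 1:           110001011000000111

Answer: 110001011000000111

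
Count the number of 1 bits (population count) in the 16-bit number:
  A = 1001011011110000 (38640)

1001011011110000
1-bits at positions (from bit 0 = LSB): 4, 5, 6, 7, 9, 10, 12, 15
Count = 8

Answer: 8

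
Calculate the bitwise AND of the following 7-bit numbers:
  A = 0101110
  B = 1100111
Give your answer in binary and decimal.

Apply & to each column (1 only where both bits are 1):
  0101110
& 1100111
---------
  0100110

Answer: 0100110 (38)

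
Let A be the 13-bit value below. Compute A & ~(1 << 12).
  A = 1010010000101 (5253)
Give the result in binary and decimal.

Mask = ~(1 << 12) = 0111111111111
Bit 12 of A is 1, so AND-ing with the mask clears it to 0.
  1010010000101
& 0111111111111
---------------
  0010010000101

Answer: 0010010000101 (1157)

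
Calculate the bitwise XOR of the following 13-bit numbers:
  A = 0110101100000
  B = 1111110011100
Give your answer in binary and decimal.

Apply ^ to each column (1 where bits differ):
  0110101100000
^ 1111110011100
---------------
  1001011111100

Answer: 1001011111100 (4860)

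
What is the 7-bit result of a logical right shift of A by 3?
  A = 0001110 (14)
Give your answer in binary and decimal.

Logical shift right by 3: drop the bottom 3 bit(s), prepend 3 zero(s) on the left.
  0001110  ->  keep [0001], discard [110], prepend 000
= 0000001

Answer: 0000001 (1)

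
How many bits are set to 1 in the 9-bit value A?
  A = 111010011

111010011
1-bits at positions (from bit 0 = LSB): 0, 1, 4, 6, 7, 8
Count = 6

Answer: 6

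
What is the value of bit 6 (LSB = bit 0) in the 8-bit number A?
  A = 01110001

Bit 6 is the 7th from the right.
  01110001
   ^
That bit is 1.

Answer: 1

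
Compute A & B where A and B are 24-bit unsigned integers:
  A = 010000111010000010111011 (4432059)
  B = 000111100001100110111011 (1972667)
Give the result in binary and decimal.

Apply & to each column (1 only where both bits are 1):
  010000111010000010111011
& 000111100001100110111011
--------------------------
  000000100000000010111011

Answer: 000000100000000010111011 (131259)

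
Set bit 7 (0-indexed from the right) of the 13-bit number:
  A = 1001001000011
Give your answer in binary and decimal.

Mask = 1 << 7 = 0000010000000
Bit 7 of A is 0, so OR-ing with the mask flips it to 1.
  1001001000011
| 0000010000000
---------------
  1001011000011

Answer: 1001011000011 (4803)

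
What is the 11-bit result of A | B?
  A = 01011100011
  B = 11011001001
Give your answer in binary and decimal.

Apply | to each column (1 where either bit is 1):
  01011100011
| 11011001001
-------------
  11011101011

Answer: 11011101011 (1771)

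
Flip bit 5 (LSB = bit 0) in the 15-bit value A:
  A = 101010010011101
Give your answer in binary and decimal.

Mask = 1 << 5 = 000000000100000
Bit 5 of A is 0; XOR with the mask flips it to 1.
  101010010011101
^ 000000000100000
-----------------
  101010010111101

Answer: 101010010111101 (21693)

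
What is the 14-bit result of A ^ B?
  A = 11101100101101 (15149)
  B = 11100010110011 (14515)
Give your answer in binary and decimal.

Apply ^ to each column (1 where bits differ):
  11101100101101
^ 11100010110011
----------------
  00001110011110

Answer: 00001110011110 (926)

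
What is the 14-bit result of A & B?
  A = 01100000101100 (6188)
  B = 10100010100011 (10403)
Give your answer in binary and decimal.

Apply & to each column (1 only where both bits are 1):
  01100000101100
& 10100010100011
----------------
  00100000100000

Answer: 00100000100000 (2080)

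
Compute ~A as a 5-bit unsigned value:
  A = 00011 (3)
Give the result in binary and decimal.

Flip each bit (0->1, 1->0):
  00011
  11100

Answer: 11100 (28)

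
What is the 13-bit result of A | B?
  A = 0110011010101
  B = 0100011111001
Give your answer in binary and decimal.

Apply | to each column (1 where either bit is 1):
  0110011010101
| 0100011111001
---------------
  0110011111101

Answer: 0110011111101 (3325)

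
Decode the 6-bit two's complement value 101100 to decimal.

MSB is 1, so the value is negative. Find the magnitude:
1. Invert bits:  010011
2. Add 1:        010100  = 20
3. Apply sign:   -20

Answer: -20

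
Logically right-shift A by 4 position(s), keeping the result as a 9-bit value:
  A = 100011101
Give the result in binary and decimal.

Logical shift right by 4: drop the bottom 4 bit(s), prepend 4 zero(s) on the left.
  100011101  ->  keep [10001], discard [1101], prepend 0000
= 000010001

Answer: 000010001 (17)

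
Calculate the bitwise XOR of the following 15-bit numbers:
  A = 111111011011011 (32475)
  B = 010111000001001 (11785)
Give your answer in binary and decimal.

Apply ^ to each column (1 where bits differ):
  111111011011011
^ 010111000001001
-----------------
  101000011010010

Answer: 101000011010010 (20690)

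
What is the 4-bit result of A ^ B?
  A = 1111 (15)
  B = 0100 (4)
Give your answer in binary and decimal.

Apply ^ to each column (1 where bits differ):
  1111
^ 0100
------
  1011

Answer: 1011 (11)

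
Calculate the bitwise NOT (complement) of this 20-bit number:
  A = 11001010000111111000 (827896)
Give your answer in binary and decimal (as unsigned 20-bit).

Flip each bit (0->1, 1->0):
  11001010000111111000
  00110101111000000111

Answer: 00110101111000000111 (220679)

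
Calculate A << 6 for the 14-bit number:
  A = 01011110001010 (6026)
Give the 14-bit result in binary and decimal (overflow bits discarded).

Shift left by 6: drop the top 6 bit(s), append 6 zero(s) on the right.
  01011110001010  ->  discard [010111], keep [10001010], append 000000
= 10001010000000

Answer: 10001010000000 (8832)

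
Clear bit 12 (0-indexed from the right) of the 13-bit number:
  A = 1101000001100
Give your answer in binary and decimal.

Mask = ~(1 << 12) = 0111111111111
Bit 12 of A is 1, so AND-ing with the mask clears it to 0.
  1101000001100
& 0111111111111
---------------
  0101000001100

Answer: 0101000001100 (2572)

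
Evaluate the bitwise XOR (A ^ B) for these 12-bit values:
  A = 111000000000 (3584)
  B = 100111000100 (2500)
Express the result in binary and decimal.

Apply ^ to each column (1 where bits differ):
  111000000000
^ 100111000100
--------------
  011111000100

Answer: 011111000100 (1988)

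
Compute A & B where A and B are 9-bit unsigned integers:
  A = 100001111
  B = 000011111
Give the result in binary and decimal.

Apply & to each column (1 only where both bits are 1):
  100001111
& 000011111
-----------
  000001111

Answer: 000001111 (15)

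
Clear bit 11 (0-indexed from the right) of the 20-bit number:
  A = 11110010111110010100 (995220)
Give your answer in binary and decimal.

Mask = ~(1 << 11) = 11111111011111111111
Bit 11 of A is 1, so AND-ing with the mask clears it to 0.
  11110010111110010100
& 11111111011111111111
----------------------
  11110010011110010100

Answer: 11110010011110010100 (993172)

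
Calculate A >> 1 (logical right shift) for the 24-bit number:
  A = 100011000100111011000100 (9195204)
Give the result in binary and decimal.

Logical shift right by 1: drop the bottom 1 bit(s), prepend 1 zero(s) on the left.
  100011000100111011000100  ->  keep [10001100010011101100010], discard [0], prepend 0
= 010001100010011101100010

Answer: 010001100010011101100010 (4597602)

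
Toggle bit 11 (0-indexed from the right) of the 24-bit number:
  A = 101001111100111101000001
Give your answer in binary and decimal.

Mask = 1 << 11 = 000000000000100000000000
Bit 11 of A is 1; XOR with the mask flips it to 0.
  101001111100111101000001
^ 000000000000100000000000
--------------------------
  101001111100011101000001

Answer: 101001111100011101000001 (10995521)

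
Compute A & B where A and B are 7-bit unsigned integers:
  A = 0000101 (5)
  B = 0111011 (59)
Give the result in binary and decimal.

Apply & to each column (1 only where both bits are 1):
  0000101
& 0111011
---------
  0000001

Answer: 0000001 (1)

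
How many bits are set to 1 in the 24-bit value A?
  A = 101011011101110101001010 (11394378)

101011011101110101001010
1-bits at positions (from bit 0 = LSB): 1, 3, 6, 8, 10, 11, 12, 14, 15, 16, 18, 19, 21, 23
Count = 14

Answer: 14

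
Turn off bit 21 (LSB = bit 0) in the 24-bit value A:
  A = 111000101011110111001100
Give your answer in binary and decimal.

Mask = ~(1 << 21) = 110111111111111111111111
Bit 21 of A is 1, so AND-ing with the mask clears it to 0.
  111000101011110111001100
& 110111111111111111111111
--------------------------
  110000101011110111001100

Answer: 110000101011110111001100 (12762572)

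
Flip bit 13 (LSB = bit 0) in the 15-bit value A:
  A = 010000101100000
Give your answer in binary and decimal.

Mask = 1 << 13 = 010000000000000
Bit 13 of A is 1; XOR with the mask flips it to 0.
  010000101100000
^ 010000000000000
-----------------
  000000101100000

Answer: 000000101100000 (352)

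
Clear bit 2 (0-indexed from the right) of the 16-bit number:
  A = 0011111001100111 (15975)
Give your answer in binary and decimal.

Mask = ~(1 << 2) = 1111111111111011
Bit 2 of A is 1, so AND-ing with the mask clears it to 0.
  0011111001100111
& 1111111111111011
------------------
  0011111001100011

Answer: 0011111001100011 (15971)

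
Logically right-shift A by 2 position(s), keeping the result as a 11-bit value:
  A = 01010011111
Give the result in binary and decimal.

Logical shift right by 2: drop the bottom 2 bit(s), prepend 2 zero(s) on the left.
  01010011111  ->  keep [010100111], discard [11], prepend 00
= 00010100111

Answer: 00010100111 (167)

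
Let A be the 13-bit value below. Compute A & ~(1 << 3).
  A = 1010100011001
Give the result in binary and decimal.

Mask = ~(1 << 3) = 1111111110111
Bit 3 of A is 1, so AND-ing with the mask clears it to 0.
  1010100011001
& 1111111110111
---------------
  1010100010001

Answer: 1010100010001 (5393)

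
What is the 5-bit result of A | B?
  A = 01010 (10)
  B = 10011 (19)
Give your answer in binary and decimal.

Apply | to each column (1 where either bit is 1):
  01010
| 10011
-------
  11011

Answer: 11011 (27)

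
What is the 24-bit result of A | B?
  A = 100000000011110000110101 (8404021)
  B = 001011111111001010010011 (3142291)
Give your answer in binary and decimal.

Apply | to each column (1 where either bit is 1):
  100000000011110000110101
| 001011111111001010010011
--------------------------
  101011111111111010110111

Answer: 101011111111111010110111 (11534007)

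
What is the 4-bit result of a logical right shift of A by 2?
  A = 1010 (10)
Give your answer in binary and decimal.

Logical shift right by 2: drop the bottom 2 bit(s), prepend 2 zero(s) on the left.
  1010  ->  keep [10], discard [10], prepend 00
= 0010

Answer: 0010 (2)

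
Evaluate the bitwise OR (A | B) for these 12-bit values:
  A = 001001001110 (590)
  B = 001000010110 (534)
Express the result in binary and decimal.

Apply | to each column (1 where either bit is 1):
  001001001110
| 001000010110
--------------
  001001011110

Answer: 001001011110 (606)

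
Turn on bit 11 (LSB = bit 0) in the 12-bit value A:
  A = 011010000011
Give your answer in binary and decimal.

Mask = 1 << 11 = 100000000000
Bit 11 of A is 0, so OR-ing with the mask flips it to 1.
  011010000011
| 100000000000
--------------
  111010000011

Answer: 111010000011 (3715)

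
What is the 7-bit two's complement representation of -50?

1. Binary of +50:  0110010
2. Invert bits:     1001101
3. Add 1:           1001110

Answer: 1001110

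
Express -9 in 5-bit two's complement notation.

1. Binary of +9:  01001
2. Invert bits:     10110
3. Add 1:           10111

Answer: 10111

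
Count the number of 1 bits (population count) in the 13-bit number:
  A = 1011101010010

1011101010010
1-bits at positions (from bit 0 = LSB): 1, 4, 6, 8, 9, 10, 12
Count = 7

Answer: 7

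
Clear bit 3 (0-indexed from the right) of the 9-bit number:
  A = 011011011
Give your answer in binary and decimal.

Mask = ~(1 << 3) = 111110111
Bit 3 of A is 1, so AND-ing with the mask clears it to 0.
  011011011
& 111110111
-----------
  011010011

Answer: 011010011 (211)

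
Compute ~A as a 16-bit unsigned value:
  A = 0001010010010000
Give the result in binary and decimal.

Flip each bit (0->1, 1->0):
  0001010010010000
  1110101101101111

Answer: 1110101101101111 (60271)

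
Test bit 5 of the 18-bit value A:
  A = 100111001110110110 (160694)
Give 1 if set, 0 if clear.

Bit 5 is the 6th from the right.
  100111001110110110
              ^
That bit is 1.

Answer: 1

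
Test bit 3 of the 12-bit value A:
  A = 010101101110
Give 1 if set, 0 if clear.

Bit 3 is the 4th from the right.
  010101101110
          ^
That bit is 1.

Answer: 1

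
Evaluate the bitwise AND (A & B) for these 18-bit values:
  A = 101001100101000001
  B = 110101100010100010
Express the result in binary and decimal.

Apply & to each column (1 only where both bits are 1):
  101001100101000001
& 110101100010100010
--------------------
  100001100000000000

Answer: 100001100000000000 (137216)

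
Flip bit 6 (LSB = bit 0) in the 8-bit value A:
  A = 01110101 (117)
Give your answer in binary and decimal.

Mask = 1 << 6 = 01000000
Bit 6 of A is 1; XOR with the mask flips it to 0.
  01110101
^ 01000000
----------
  00110101

Answer: 00110101 (53)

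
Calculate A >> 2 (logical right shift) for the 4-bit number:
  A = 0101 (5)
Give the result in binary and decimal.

Logical shift right by 2: drop the bottom 2 bit(s), prepend 2 zero(s) on the left.
  0101  ->  keep [01], discard [01], prepend 00
= 0001

Answer: 0001 (1)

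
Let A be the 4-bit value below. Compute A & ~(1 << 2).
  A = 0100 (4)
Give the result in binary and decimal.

Mask = ~(1 << 2) = 1011
Bit 2 of A is 1, so AND-ing with the mask clears it to 0.
  0100
& 1011
------
  0000

Answer: 0000 (0)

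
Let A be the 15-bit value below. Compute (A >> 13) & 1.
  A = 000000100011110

Bit 13 is the 14th from the right.
  000000100011110
   ^
That bit is 0.

Answer: 0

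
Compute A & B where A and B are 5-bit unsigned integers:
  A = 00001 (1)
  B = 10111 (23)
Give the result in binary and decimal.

Apply & to each column (1 only where both bits are 1):
  00001
& 10111
-------
  00001

Answer: 00001 (1)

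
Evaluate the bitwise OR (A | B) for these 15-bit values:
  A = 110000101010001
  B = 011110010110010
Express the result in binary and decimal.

Apply | to each column (1 where either bit is 1):
  110000101010001
| 011110010110010
-----------------
  111110111110011

Answer: 111110111110011 (32243)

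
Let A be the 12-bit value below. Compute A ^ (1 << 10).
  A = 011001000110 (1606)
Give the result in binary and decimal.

Mask = 1 << 10 = 010000000000
Bit 10 of A is 1; XOR with the mask flips it to 0.
  011001000110
^ 010000000000
--------------
  001001000110

Answer: 001001000110 (582)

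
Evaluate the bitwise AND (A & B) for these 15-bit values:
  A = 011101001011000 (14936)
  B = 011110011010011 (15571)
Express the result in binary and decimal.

Apply & to each column (1 only where both bits are 1):
  011101001011000
& 011110011010011
-----------------
  011100001010000

Answer: 011100001010000 (14416)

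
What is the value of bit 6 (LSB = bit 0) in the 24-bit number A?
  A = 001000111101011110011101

Bit 6 is the 7th from the right.
  001000111101011110011101
                   ^
That bit is 0.

Answer: 0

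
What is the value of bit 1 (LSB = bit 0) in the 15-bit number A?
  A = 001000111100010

Bit 1 is the 2nd from the right.
  001000111100010
               ^
That bit is 1.

Answer: 1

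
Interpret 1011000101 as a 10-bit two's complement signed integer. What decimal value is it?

MSB is 1, so the value is negative. Find the magnitude:
1. Invert bits:  0100111010
2. Add 1:        0100111011  = 315
3. Apply sign:   -315

Answer: -315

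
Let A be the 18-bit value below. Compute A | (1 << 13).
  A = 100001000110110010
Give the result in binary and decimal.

Mask = 1 << 13 = 000010000000000000
Bit 13 of A is 0, so OR-ing with the mask flips it to 1.
  100001000110110010
| 000010000000000000
--------------------
  100011000110110010

Answer: 100011000110110010 (143794)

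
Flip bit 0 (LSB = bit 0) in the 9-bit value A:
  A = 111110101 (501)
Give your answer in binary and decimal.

Mask = 1 << 0 = 000000001
Bit 0 of A is 1; XOR with the mask flips it to 0.
  111110101
^ 000000001
-----------
  111110100

Answer: 111110100 (500)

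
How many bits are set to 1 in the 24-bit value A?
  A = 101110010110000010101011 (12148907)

101110010110000010101011
1-bits at positions (from bit 0 = LSB): 0, 1, 3, 5, 7, 13, 14, 16, 19, 20, 21, 23
Count = 12

Answer: 12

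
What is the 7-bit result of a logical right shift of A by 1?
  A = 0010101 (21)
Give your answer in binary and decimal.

Logical shift right by 1: drop the bottom 1 bit(s), prepend 1 zero(s) on the left.
  0010101  ->  keep [001010], discard [1], prepend 0
= 0001010

Answer: 0001010 (10)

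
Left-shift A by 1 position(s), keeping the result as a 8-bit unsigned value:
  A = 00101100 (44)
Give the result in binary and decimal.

Shift left by 1: drop the top 1 bit(s), append 1 zero(s) on the right.
  00101100  ->  discard [0], keep [0101100], append 0
= 01011000

Answer: 01011000 (88)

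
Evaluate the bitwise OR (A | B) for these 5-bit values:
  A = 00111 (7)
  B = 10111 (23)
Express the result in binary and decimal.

Apply | to each column (1 where either bit is 1):
  00111
| 10111
-------
  10111

Answer: 10111 (23)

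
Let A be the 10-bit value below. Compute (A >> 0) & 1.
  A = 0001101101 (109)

Bit 0 is the 1st from the right.
  0001101101
           ^
That bit is 1.

Answer: 1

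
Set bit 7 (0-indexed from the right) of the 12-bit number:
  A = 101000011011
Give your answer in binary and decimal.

Mask = 1 << 7 = 000010000000
Bit 7 of A is 0, so OR-ing with the mask flips it to 1.
  101000011011
| 000010000000
--------------
  101010011011

Answer: 101010011011 (2715)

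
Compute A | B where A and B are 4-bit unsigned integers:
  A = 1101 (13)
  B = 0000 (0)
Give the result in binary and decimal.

Apply | to each column (1 where either bit is 1):
  1101
| 0000
------
  1101

Answer: 1101 (13)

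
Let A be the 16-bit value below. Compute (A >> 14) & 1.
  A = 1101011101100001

Bit 14 is the 15th from the right.
  1101011101100001
   ^
That bit is 1.

Answer: 1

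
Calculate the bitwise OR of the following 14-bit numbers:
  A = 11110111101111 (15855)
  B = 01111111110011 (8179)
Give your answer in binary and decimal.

Apply | to each column (1 where either bit is 1):
  11110111101111
| 01111111110011
----------------
  11111111111111

Answer: 11111111111111 (16383)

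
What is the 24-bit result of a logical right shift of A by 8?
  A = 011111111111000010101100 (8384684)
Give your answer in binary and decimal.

Logical shift right by 8: drop the bottom 8 bit(s), prepend 8 zero(s) on the left.
  011111111111000010101100  ->  keep [0111111111110000], discard [10101100], prepend 00000000
= 000000000111111111110000

Answer: 000000000111111111110000 (32752)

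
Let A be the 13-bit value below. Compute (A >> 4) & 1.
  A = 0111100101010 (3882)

Bit 4 is the 5th from the right.
  0111100101010
          ^
That bit is 0.

Answer: 0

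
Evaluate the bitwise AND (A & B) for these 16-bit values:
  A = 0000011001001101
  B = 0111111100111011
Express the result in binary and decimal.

Apply & to each column (1 only where both bits are 1):
  0000011001001101
& 0111111100111011
------------------
  0000011000001001

Answer: 0000011000001001 (1545)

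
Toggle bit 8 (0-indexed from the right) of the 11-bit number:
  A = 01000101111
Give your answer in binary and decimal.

Mask = 1 << 8 = 00100000000
Bit 8 of A is 0; XOR with the mask flips it to 1.
  01000101111
^ 00100000000
-------------
  01100101111

Answer: 01100101111 (815)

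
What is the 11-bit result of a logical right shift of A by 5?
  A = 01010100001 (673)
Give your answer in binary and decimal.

Logical shift right by 5: drop the bottom 5 bit(s), prepend 5 zero(s) on the left.
  01010100001  ->  keep [010101], discard [00001], prepend 00000
= 00000010101

Answer: 00000010101 (21)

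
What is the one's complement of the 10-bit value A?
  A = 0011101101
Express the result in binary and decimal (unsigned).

Flip each bit (0->1, 1->0):
  0011101101
  1100010010

Answer: 1100010010 (786)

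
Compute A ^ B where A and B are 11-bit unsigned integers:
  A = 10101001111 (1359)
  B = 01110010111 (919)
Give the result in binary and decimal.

Apply ^ to each column (1 where bits differ):
  10101001111
^ 01110010111
-------------
  11011011000

Answer: 11011011000 (1752)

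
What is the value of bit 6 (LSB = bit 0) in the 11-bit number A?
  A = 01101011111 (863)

Bit 6 is the 7th from the right.
  01101011111
      ^
That bit is 1.

Answer: 1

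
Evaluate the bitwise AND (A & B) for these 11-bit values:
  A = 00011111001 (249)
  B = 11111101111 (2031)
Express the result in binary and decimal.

Apply & to each column (1 only where both bits are 1):
  00011111001
& 11111101111
-------------
  00011101001

Answer: 00011101001 (233)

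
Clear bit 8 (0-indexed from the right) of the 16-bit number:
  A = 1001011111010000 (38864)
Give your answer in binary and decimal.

Mask = ~(1 << 8) = 1111111011111111
Bit 8 of A is 1, so AND-ing with the mask clears it to 0.
  1001011111010000
& 1111111011111111
------------------
  1001011011010000

Answer: 1001011011010000 (38608)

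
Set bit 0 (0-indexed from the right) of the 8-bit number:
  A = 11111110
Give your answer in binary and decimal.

Mask = 1 << 0 = 00000001
Bit 0 of A is 0, so OR-ing with the mask flips it to 1.
  11111110
| 00000001
----------
  11111111

Answer: 11111111 (255)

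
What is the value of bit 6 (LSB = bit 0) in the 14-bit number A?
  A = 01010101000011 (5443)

Bit 6 is the 7th from the right.
  01010101000011
         ^
That bit is 1.

Answer: 1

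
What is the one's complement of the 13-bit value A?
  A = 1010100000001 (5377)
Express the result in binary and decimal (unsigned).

Flip each bit (0->1, 1->0):
  1010100000001
  0101011111110

Answer: 0101011111110 (2814)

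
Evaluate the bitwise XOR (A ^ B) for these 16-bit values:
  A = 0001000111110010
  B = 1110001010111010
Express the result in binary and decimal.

Apply ^ to each column (1 where bits differ):
  0001000111110010
^ 1110001010111010
------------------
  1111001101001000

Answer: 1111001101001000 (62280)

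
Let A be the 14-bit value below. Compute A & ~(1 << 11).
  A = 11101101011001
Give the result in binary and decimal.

Mask = ~(1 << 11) = 11011111111111
Bit 11 of A is 1, so AND-ing with the mask clears it to 0.
  11101101011001
& 11011111111111
----------------
  11001101011001

Answer: 11001101011001 (13145)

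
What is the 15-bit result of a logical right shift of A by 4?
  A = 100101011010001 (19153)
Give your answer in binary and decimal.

Logical shift right by 4: drop the bottom 4 bit(s), prepend 4 zero(s) on the left.
  100101011010001  ->  keep [10010101101], discard [0001], prepend 0000
= 000010010101101

Answer: 000010010101101 (1197)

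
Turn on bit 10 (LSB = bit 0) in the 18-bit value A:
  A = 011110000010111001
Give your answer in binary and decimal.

Mask = 1 << 10 = 000000010000000000
Bit 10 of A is 0, so OR-ing with the mask flips it to 1.
  011110000010111001
| 000000010000000000
--------------------
  011110010010111001

Answer: 011110010010111001 (124089)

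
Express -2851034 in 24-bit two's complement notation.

1. Binary of +2851034:  001010111000000011011010
2. Invert bits:     110101000111111100100101
3. Add 1:           110101000111111100100110

Answer: 110101000111111100100110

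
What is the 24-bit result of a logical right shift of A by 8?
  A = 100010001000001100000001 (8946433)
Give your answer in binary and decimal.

Logical shift right by 8: drop the bottom 8 bit(s), prepend 8 zero(s) on the left.
  100010001000001100000001  ->  keep [1000100010000011], discard [00000001], prepend 00000000
= 000000001000100010000011

Answer: 000000001000100010000011 (34947)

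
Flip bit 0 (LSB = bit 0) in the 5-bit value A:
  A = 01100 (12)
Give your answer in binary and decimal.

Mask = 1 << 0 = 00001
Bit 0 of A is 0; XOR with the mask flips it to 1.
  01100
^ 00001
-------
  01101

Answer: 01101 (13)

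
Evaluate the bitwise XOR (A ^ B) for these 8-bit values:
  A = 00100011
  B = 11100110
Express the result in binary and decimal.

Apply ^ to each column (1 where bits differ):
  00100011
^ 11100110
----------
  11000101

Answer: 11000101 (197)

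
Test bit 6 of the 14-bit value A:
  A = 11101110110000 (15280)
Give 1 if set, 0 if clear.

Bit 6 is the 7th from the right.
  11101110110000
         ^
That bit is 0.

Answer: 0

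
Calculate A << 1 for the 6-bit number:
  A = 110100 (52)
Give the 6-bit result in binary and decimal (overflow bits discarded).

Shift left by 1: drop the top 1 bit(s), append 1 zero(s) on the right.
  110100  ->  discard [1], keep [10100], append 0
= 101000

Answer: 101000 (40)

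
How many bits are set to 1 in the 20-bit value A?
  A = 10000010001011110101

10000010001011110101
1-bits at positions (from bit 0 = LSB): 0, 2, 4, 5, 6, 7, 9, 13, 19
Count = 9

Answer: 9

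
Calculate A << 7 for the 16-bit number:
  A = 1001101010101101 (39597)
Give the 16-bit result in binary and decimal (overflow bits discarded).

Shift left by 7: drop the top 7 bit(s), append 7 zero(s) on the right.
  1001101010101101  ->  discard [1001101], keep [010101101], append 0000000
= 0101011010000000

Answer: 0101011010000000 (22144)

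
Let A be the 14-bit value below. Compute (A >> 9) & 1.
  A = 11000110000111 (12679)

Bit 9 is the 10th from the right.
  11000110000111
      ^
That bit is 0.

Answer: 0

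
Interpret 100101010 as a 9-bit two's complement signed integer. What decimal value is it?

MSB is 1, so the value is negative. Find the magnitude:
1. Invert bits:  011010101
2. Add 1:        011010110  = 214
3. Apply sign:   -214

Answer: -214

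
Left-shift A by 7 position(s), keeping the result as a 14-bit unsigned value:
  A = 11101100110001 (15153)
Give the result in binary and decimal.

Shift left by 7: drop the top 7 bit(s), append 7 zero(s) on the right.
  11101100110001  ->  discard [1110110], keep [0110001], append 0000000
= 01100010000000

Answer: 01100010000000 (6272)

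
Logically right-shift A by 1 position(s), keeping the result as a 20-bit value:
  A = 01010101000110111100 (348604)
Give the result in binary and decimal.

Logical shift right by 1: drop the bottom 1 bit(s), prepend 1 zero(s) on the left.
  01010101000110111100  ->  keep [0101010100011011110], discard [0], prepend 0
= 00101010100011011110

Answer: 00101010100011011110 (174302)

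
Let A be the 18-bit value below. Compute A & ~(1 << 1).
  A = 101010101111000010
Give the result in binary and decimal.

Mask = ~(1 << 1) = 111111111111111101
Bit 1 of A is 1, so AND-ing with the mask clears it to 0.
  101010101111000010
& 111111111111111101
--------------------
  101010101111000000

Answer: 101010101111000000 (175040)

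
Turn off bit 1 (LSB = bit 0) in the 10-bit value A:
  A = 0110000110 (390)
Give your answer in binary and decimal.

Mask = ~(1 << 1) = 1111111101
Bit 1 of A is 1, so AND-ing with the mask clears it to 0.
  0110000110
& 1111111101
------------
  0110000100

Answer: 0110000100 (388)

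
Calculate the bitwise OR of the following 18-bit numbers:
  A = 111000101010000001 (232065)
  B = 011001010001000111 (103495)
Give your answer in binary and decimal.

Apply | to each column (1 where either bit is 1):
  111000101010000001
| 011001010001000111
--------------------
  111001111011000111

Answer: 111001111011000111 (237255)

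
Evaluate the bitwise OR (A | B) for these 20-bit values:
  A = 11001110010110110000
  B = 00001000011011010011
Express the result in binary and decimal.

Apply | to each column (1 where either bit is 1):
  11001110010110110000
| 00001000011011010011
----------------------
  11001110011111110011

Answer: 11001110011111110011 (845811)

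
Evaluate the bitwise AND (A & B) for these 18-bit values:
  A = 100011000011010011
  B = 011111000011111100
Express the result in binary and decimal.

Apply & to each column (1 only where both bits are 1):
  100011000011010011
& 011111000011111100
--------------------
  000011000011010000

Answer: 000011000011010000 (12496)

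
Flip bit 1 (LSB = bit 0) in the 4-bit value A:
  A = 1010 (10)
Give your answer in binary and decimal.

Mask = 1 << 1 = 0010
Bit 1 of A is 1; XOR with the mask flips it to 0.
  1010
^ 0010
------
  1000

Answer: 1000 (8)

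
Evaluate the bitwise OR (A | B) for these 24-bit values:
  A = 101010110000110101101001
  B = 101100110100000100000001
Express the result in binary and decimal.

Apply | to each column (1 where either bit is 1):
  101010110000110101101001
| 101100110100000100000001
--------------------------
  101110110100110101101001

Answer: 101110110100110101101001 (12275049)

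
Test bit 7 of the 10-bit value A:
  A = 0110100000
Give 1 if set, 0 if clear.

Bit 7 is the 8th from the right.
  0110100000
    ^
That bit is 1.

Answer: 1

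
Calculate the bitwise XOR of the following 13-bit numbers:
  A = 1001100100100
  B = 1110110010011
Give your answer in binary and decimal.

Apply ^ to each column (1 where bits differ):
  1001100100100
^ 1110110010011
---------------
  0111010110111

Answer: 0111010110111 (3767)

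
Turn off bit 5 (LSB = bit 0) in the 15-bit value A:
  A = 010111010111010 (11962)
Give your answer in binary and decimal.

Mask = ~(1 << 5) = 111111111011111
Bit 5 of A is 1, so AND-ing with the mask clears it to 0.
  010111010111010
& 111111111011111
-----------------
  010111010011010

Answer: 010111010011010 (11930)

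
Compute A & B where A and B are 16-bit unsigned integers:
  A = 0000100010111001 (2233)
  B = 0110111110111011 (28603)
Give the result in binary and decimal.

Apply & to each column (1 only where both bits are 1):
  0000100010111001
& 0110111110111011
------------------
  0000100010111001

Answer: 0000100010111001 (2233)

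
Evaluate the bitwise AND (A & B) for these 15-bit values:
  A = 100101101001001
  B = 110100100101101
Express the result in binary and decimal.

Apply & to each column (1 only where both bits are 1):
  100101101001001
& 110100100101101
-----------------
  100100100001001

Answer: 100100100001001 (18697)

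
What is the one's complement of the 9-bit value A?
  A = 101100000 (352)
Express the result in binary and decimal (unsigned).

Flip each bit (0->1, 1->0):
  101100000
  010011111

Answer: 010011111 (159)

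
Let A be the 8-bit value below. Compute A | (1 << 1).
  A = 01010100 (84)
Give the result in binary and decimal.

Mask = 1 << 1 = 00000010
Bit 1 of A is 0, so OR-ing with the mask flips it to 1.
  01010100
| 00000010
----------
  01010110

Answer: 01010110 (86)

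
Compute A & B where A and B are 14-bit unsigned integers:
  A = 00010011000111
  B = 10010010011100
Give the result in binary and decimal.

Apply & to each column (1 only where both bits are 1):
  00010011000111
& 10010010011100
----------------
  00010010000100

Answer: 00010010000100 (1156)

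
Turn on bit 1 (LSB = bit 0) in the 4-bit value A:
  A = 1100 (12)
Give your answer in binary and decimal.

Mask = 1 << 1 = 0010
Bit 1 of A is 0, so OR-ing with the mask flips it to 1.
  1100
| 0010
------
  1110

Answer: 1110 (14)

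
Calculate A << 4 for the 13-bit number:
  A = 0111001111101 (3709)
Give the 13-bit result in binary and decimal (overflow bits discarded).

Shift left by 4: drop the top 4 bit(s), append 4 zero(s) on the right.
  0111001111101  ->  discard [0111], keep [001111101], append 0000
= 0011111010000

Answer: 0011111010000 (2000)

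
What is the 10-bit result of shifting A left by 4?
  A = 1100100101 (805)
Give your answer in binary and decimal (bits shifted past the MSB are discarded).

Shift left by 4: drop the top 4 bit(s), append 4 zero(s) on the right.
  1100100101  ->  discard [1100], keep [100101], append 0000
= 1001010000

Answer: 1001010000 (592)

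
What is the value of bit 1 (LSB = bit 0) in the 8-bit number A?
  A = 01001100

Bit 1 is the 2nd from the right.
  01001100
        ^
That bit is 0.

Answer: 0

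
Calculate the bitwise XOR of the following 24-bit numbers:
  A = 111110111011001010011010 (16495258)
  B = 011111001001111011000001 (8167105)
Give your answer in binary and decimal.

Apply ^ to each column (1 where bits differ):
  111110111011001010011010
^ 011111001001111011000001
--------------------------
  100001110010110001011011

Answer: 100001110010110001011011 (8858715)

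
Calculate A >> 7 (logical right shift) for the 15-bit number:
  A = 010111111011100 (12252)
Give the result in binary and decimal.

Logical shift right by 7: drop the bottom 7 bit(s), prepend 7 zero(s) on the left.
  010111111011100  ->  keep [01011111], discard [1011100], prepend 0000000
= 000000001011111

Answer: 000000001011111 (95)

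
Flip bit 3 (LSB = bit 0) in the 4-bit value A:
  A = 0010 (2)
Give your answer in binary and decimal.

Mask = 1 << 3 = 1000
Bit 3 of A is 0; XOR with the mask flips it to 1.
  0010
^ 1000
------
  1010

Answer: 1010 (10)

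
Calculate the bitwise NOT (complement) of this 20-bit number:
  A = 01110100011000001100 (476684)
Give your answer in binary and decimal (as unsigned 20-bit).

Flip each bit (0->1, 1->0):
  01110100011000001100
  10001011100111110011

Answer: 10001011100111110011 (571891)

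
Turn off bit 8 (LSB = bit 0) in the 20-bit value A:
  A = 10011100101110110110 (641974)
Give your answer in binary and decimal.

Mask = ~(1 << 8) = 11111111111011111111
Bit 8 of A is 1, so AND-ing with the mask clears it to 0.
  10011100101110110110
& 11111111111011111111
----------------------
  10011100101010110110

Answer: 10011100101010110110 (641718)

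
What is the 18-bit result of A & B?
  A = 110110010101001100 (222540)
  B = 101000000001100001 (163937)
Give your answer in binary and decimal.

Apply & to each column (1 only where both bits are 1):
  110110010101001100
& 101000000001100001
--------------------
  100000000001000000

Answer: 100000000001000000 (131136)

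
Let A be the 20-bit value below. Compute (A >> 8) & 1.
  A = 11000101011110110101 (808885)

Bit 8 is the 9th from the right.
  11000101011110110101
             ^
That bit is 1.

Answer: 1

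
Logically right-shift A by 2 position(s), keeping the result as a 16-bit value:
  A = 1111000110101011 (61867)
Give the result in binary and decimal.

Logical shift right by 2: drop the bottom 2 bit(s), prepend 2 zero(s) on the left.
  1111000110101011  ->  keep [11110001101010], discard [11], prepend 00
= 0011110001101010

Answer: 0011110001101010 (15466)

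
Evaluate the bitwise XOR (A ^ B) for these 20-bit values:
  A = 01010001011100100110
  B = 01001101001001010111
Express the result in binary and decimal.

Apply ^ to each column (1 where bits differ):
  01010001011100100110
^ 01001101001001010111
----------------------
  00011100010101110001

Answer: 00011100010101110001 (116081)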